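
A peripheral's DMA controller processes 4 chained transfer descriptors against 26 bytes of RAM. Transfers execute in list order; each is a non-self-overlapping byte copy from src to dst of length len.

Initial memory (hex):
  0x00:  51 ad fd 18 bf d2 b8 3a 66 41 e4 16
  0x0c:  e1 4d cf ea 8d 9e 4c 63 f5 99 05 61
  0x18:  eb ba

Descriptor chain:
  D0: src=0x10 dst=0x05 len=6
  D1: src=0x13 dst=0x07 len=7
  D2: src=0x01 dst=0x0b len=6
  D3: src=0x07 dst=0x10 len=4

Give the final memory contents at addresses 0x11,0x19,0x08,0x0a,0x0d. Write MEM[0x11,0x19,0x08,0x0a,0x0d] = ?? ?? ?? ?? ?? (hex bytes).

[0] 0x10->0x05 len=6 : 8d 9e 4c 63 f5 99
[1] 0x13->0x07 len=7 : 63 f5 99 05 61 eb ba
[2] 0x01->0x0b len=6 : ad fd 18 bf 8d 9e
[3] 0x07->0x10 len=4 : 63 f5 99 05
query mem[0x11]=0xf5, mem[0x19]=0xba, mem[0x08]=0xf5, mem[0x0a]=0x05, mem[0x0d]=0x18

MEM[0x11,0x19,0x08,0x0a,0x0d] = f5 ba f5 05 18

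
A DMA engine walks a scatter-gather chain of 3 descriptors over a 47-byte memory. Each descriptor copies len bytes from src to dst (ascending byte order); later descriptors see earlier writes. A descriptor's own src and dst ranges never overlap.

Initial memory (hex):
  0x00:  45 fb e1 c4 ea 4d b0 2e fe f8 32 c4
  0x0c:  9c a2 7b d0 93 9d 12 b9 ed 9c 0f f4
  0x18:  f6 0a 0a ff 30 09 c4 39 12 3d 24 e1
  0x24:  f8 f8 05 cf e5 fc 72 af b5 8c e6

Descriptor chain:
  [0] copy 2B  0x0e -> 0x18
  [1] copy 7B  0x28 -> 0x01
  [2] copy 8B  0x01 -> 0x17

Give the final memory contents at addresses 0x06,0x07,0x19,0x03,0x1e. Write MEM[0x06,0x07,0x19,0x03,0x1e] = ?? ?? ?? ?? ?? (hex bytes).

D0: mem[0x18..0x19] <- [7b d0]
D1: mem[0x01..0x07] <- [e5 fc 72 af b5 8c e6]
D2: mem[0x17..0x1e] <- [e5 fc 72 af b5 8c e6 fe]
query mem[0x06]=0x8c, mem[0x07]=0xe6, mem[0x19]=0x72, mem[0x03]=0x72, mem[0x1e]=0xfe

MEM[0x06,0x07,0x19,0x03,0x1e] = 8c e6 72 72 fe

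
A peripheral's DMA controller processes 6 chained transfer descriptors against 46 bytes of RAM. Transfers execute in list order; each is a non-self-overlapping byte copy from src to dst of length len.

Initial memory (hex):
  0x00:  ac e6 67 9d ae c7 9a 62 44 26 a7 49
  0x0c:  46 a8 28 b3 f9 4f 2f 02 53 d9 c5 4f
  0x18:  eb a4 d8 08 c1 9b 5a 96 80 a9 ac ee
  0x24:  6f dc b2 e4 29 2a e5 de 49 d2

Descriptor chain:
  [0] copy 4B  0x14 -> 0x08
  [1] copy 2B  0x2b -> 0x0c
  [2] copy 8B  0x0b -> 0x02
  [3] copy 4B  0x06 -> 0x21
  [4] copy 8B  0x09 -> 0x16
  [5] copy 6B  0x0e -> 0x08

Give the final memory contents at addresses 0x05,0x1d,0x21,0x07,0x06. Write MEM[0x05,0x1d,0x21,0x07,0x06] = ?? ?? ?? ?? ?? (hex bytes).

D0: mem[0x08..0x0b] <- [53 d9 c5 4f]
D1: mem[0x0c..0x0d] <- [de 49]
D2: mem[0x02..0x09] <- [4f de 49 28 b3 f9 4f 2f]
D3: mem[0x21..0x24] <- [b3 f9 4f 2f]
D4: mem[0x16..0x1d] <- [2f c5 4f de 49 28 b3 f9]
D5: mem[0x08..0x0d] <- [28 b3 f9 4f 2f 02]
query mem[0x05]=0x28, mem[0x1d]=0xf9, mem[0x21]=0xb3, mem[0x07]=0xf9, mem[0x06]=0xb3

MEM[0x05,0x1d,0x21,0x07,0x06] = 28 f9 b3 f9 b3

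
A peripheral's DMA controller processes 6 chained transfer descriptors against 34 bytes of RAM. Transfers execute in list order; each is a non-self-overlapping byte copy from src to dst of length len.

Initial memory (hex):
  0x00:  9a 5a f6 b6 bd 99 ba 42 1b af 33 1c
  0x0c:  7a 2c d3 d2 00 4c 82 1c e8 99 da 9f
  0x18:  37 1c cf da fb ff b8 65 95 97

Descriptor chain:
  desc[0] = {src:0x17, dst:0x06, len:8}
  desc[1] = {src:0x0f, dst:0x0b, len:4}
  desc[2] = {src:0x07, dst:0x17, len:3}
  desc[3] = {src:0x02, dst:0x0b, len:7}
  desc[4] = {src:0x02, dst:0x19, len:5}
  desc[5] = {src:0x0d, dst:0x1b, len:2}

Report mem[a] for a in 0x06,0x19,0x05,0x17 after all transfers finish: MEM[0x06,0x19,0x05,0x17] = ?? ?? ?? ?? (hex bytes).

#0 dst[0x06+8] := {0x9f,0x37,0x1c,0xcf,0xda,0xfb,0xff,0xb8}
#1 dst[0x0b+4] := {0xd2,0x00,0x4c,0x82}
#2 dst[0x17+3] := {0x37,0x1c,0xcf}
#3 dst[0x0b+7] := {0xf6,0xb6,0xbd,0x99,0x9f,0x37,0x1c}
#4 dst[0x19+5] := {0xf6,0xb6,0xbd,0x99,0x9f}
#5 dst[0x1b+2] := {0xbd,0x99}
query mem[0x06]=0x9f, mem[0x19]=0xf6, mem[0x05]=0x99, mem[0x17]=0x37

MEM[0x06,0x19,0x05,0x17] = 9f f6 99 37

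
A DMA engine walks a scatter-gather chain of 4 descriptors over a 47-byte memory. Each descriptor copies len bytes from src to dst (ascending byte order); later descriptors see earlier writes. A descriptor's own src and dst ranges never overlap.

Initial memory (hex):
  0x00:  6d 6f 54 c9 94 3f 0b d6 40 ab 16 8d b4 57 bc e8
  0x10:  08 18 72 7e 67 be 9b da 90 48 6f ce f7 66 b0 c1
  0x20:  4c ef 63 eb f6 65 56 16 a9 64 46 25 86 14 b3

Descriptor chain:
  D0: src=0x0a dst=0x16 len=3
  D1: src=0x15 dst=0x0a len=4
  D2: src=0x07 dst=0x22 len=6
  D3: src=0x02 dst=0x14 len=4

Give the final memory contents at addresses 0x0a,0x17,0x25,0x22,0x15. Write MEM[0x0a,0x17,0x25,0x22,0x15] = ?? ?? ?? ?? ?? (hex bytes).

[0] 0x0a->0x16 len=3 : 16 8d b4
[1] 0x15->0x0a len=4 : be 16 8d b4
[2] 0x07->0x22 len=6 : d6 40 ab be 16 8d
[3] 0x02->0x14 len=4 : 54 c9 94 3f
query mem[0x0a]=0xbe, mem[0x17]=0x3f, mem[0x25]=0xbe, mem[0x22]=0xd6, mem[0x15]=0xc9

MEM[0x0a,0x17,0x25,0x22,0x15] = be 3f be d6 c9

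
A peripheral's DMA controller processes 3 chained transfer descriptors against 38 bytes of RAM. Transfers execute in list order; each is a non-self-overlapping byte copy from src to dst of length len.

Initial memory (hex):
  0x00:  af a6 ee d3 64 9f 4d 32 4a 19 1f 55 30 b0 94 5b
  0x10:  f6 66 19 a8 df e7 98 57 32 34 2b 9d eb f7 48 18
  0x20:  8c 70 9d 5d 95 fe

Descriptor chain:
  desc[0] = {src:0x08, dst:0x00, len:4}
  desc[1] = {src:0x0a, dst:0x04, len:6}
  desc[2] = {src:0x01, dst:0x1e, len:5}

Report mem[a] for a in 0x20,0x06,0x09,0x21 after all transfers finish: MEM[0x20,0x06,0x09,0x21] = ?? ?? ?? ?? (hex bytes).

MEM[0x20,0x06,0x09,0x21] = 55 30 5b 1f

D0: mem[0x00..0x03] <- [4a 19 1f 55]
D1: mem[0x04..0x09] <- [1f 55 30 b0 94 5b]
D2: mem[0x1e..0x22] <- [19 1f 55 1f 55]
query mem[0x20]=0x55, mem[0x06]=0x30, mem[0x09]=0x5b, mem[0x21]=0x1f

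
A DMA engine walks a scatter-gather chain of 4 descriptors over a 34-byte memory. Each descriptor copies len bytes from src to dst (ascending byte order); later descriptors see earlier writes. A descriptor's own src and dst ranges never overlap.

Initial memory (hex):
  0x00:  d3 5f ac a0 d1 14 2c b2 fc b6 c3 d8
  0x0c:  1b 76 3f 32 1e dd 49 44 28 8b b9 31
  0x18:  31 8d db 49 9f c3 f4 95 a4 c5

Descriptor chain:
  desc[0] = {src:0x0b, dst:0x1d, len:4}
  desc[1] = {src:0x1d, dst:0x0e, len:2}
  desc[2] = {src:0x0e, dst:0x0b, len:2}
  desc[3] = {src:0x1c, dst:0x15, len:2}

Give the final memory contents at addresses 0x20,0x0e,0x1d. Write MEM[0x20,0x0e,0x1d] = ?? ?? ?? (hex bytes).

D0: mem[0x1d..0x20] <- [d8 1b 76 3f]
D1: mem[0x0e..0x0f] <- [d8 1b]
D2: mem[0x0b..0x0c] <- [d8 1b]
D3: mem[0x15..0x16] <- [9f d8]
query mem[0x20]=0x3f, mem[0x0e]=0xd8, mem[0x1d]=0xd8

MEM[0x20,0x0e,0x1d] = 3f d8 d8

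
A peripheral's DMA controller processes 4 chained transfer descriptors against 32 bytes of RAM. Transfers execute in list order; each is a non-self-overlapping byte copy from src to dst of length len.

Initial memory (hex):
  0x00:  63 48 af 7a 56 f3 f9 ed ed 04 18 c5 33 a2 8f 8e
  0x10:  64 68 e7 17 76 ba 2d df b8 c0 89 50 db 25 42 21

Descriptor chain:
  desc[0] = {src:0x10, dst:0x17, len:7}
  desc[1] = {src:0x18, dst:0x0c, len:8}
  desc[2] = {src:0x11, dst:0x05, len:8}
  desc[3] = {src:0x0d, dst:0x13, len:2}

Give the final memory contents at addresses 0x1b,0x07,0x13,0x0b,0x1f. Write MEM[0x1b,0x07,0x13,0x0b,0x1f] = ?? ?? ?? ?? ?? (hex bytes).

D0: mem[0x17..0x1d] <- [64 68 e7 17 76 ba 2d]
D1: mem[0x0c..0x13] <- [68 e7 17 76 ba 2d 42 21]
D2: mem[0x05..0x0c] <- [2d 42 21 76 ba 2d 64 68]
D3: mem[0x13..0x14] <- [e7 17]
query mem[0x1b]=0x76, mem[0x07]=0x21, mem[0x13]=0xe7, mem[0x0b]=0x64, mem[0x1f]=0x21

MEM[0x1b,0x07,0x13,0x0b,0x1f] = 76 21 e7 64 21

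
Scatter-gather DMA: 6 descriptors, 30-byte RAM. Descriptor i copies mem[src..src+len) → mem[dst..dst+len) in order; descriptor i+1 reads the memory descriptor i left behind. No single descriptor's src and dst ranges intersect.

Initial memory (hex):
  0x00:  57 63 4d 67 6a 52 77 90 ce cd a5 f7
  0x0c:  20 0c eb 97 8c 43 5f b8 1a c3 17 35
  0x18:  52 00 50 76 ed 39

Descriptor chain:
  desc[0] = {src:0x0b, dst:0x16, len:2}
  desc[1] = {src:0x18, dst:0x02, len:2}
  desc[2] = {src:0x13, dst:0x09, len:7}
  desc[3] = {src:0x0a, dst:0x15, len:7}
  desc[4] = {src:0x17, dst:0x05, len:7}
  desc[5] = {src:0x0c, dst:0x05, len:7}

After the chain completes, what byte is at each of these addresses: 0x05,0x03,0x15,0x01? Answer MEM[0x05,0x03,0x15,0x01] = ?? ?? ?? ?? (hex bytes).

[0] 0x0b->0x16 len=2 : f7 20
[1] 0x18->0x02 len=2 : 52 00
[2] 0x13->0x09 len=7 : b8 1a c3 f7 20 52 00
[3] 0x0a->0x15 len=7 : 1a c3 f7 20 52 00 8c
[4] 0x17->0x05 len=7 : f7 20 52 00 8c ed 39
[5] 0x0c->0x05 len=7 : f7 20 52 00 8c 43 5f
query mem[0x05]=0xf7, mem[0x03]=0x00, mem[0x15]=0x1a, mem[0x01]=0x63

MEM[0x05,0x03,0x15,0x01] = f7 00 1a 63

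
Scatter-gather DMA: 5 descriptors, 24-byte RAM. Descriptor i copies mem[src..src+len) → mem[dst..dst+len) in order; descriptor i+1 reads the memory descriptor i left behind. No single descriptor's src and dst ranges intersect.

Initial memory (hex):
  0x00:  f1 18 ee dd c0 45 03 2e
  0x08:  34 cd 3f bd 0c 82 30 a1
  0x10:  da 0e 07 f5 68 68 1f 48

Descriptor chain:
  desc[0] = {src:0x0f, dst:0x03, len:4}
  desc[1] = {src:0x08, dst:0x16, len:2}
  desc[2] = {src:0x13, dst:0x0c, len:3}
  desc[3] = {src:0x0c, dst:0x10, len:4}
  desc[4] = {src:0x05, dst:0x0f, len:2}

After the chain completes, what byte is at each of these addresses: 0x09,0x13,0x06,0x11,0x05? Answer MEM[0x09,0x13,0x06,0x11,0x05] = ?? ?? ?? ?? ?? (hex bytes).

[0] 0x0f->0x03 len=4 : a1 da 0e 07
[1] 0x08->0x16 len=2 : 34 cd
[2] 0x13->0x0c len=3 : f5 68 68
[3] 0x0c->0x10 len=4 : f5 68 68 a1
[4] 0x05->0x0f len=2 : 0e 07
query mem[0x09]=0xcd, mem[0x13]=0xa1, mem[0x06]=0x07, mem[0x11]=0x68, mem[0x05]=0x0e

MEM[0x09,0x13,0x06,0x11,0x05] = cd a1 07 68 0e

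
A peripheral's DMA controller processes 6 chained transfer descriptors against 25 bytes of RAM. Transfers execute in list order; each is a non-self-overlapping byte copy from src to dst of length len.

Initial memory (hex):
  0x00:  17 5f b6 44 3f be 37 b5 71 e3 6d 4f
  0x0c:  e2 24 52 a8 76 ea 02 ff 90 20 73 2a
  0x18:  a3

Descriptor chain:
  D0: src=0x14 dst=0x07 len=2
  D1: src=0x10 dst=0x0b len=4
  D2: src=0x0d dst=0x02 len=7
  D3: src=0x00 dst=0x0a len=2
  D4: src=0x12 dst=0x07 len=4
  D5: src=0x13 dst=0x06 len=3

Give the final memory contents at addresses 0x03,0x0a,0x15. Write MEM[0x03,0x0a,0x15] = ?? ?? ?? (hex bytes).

#0 dst[0x07+2] := {0x90,0x20}
#1 dst[0x0b+4] := {0x76,0xea,0x02,0xff}
#2 dst[0x02+7] := {0x02,0xff,0xa8,0x76,0xea,0x02,0xff}
#3 dst[0x0a+2] := {0x17,0x5f}
#4 dst[0x07+4] := {0x02,0xff,0x90,0x20}
#5 dst[0x06+3] := {0xff,0x90,0x20}
query mem[0x03]=0xff, mem[0x0a]=0x20, mem[0x15]=0x20

MEM[0x03,0x0a,0x15] = ff 20 20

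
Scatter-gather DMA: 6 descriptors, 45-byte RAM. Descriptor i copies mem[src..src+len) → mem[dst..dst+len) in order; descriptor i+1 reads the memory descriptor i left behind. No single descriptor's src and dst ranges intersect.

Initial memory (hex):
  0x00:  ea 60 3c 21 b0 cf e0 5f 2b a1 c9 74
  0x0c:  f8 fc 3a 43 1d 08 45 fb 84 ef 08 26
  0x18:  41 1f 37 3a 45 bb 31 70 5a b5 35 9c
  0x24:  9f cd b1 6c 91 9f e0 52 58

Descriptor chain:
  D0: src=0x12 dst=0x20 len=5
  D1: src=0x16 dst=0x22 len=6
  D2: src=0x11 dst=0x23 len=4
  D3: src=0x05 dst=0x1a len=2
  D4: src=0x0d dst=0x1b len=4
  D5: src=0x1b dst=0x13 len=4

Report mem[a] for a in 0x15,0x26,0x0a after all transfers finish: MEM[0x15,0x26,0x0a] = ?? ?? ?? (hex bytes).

[0] 0x12->0x20 len=5 : 45 fb 84 ef 08
[1] 0x16->0x22 len=6 : 08 26 41 1f 37 3a
[2] 0x11->0x23 len=4 : 08 45 fb 84
[3] 0x05->0x1a len=2 : cf e0
[4] 0x0d->0x1b len=4 : fc 3a 43 1d
[5] 0x1b->0x13 len=4 : fc 3a 43 1d
query mem[0x15]=0x43, mem[0x26]=0x84, mem[0x0a]=0xc9

MEM[0x15,0x26,0x0a] = 43 84 c9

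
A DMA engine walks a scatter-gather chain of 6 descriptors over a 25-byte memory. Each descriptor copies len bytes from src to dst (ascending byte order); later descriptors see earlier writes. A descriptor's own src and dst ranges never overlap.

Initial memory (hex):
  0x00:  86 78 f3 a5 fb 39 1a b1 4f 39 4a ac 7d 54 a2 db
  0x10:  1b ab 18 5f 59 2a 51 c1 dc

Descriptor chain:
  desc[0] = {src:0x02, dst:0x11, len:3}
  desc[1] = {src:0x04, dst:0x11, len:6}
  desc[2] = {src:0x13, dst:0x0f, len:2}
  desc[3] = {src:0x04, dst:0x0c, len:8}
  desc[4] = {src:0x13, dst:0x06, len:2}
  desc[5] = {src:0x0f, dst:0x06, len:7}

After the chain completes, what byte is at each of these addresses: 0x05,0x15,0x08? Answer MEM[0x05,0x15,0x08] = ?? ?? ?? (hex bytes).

MEM[0x05,0x15,0x08] = 39 4f 39

#0 dst[0x11+3] := {0xf3,0xa5,0xfb}
#1 dst[0x11+6] := {0xfb,0x39,0x1a,0xb1,0x4f,0x39}
#2 dst[0x0f+2] := {0x1a,0xb1}
#3 dst[0x0c+8] := {0xfb,0x39,0x1a,0xb1,0x4f,0x39,0x4a,0xac}
#4 dst[0x06+2] := {0xac,0xb1}
#5 dst[0x06+7] := {0xb1,0x4f,0x39,0x4a,0xac,0xb1,0x4f}
query mem[0x05]=0x39, mem[0x15]=0x4f, mem[0x08]=0x39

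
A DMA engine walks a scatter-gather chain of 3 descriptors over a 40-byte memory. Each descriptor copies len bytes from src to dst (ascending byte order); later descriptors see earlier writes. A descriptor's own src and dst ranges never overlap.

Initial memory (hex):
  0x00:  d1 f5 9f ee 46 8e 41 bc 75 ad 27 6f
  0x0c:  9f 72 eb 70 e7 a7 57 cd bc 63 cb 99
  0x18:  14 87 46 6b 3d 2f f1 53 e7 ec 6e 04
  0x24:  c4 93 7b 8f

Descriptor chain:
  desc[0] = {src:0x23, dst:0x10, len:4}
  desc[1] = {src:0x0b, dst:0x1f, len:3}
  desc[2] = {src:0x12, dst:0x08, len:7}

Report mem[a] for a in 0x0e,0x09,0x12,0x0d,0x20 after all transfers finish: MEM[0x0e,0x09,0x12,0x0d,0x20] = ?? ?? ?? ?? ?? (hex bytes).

  after D0: wrote 4B at 0x10 = 04c4937b
  after D1: wrote 3B at 0x1f = 6f9f72
  after D2: wrote 7B at 0x08 = 937bbc63cb9914
query mem[0x0e]=0x14, mem[0x09]=0x7b, mem[0x12]=0x93, mem[0x0d]=0x99, mem[0x20]=0x9f

MEM[0x0e,0x09,0x12,0x0d,0x20] = 14 7b 93 99 9f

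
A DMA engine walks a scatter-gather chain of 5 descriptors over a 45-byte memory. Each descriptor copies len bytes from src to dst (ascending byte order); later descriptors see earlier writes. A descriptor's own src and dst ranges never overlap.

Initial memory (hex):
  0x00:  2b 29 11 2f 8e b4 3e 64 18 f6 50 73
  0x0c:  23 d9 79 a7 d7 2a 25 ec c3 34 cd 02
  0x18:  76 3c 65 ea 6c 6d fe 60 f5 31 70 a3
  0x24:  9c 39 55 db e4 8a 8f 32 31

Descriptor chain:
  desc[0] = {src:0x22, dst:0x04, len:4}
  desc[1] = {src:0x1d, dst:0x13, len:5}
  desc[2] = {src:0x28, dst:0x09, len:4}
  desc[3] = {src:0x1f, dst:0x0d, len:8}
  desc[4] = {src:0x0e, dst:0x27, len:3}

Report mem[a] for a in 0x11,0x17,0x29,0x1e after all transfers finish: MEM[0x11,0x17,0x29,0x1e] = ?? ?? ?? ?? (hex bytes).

MEM[0x11,0x17,0x29,0x1e] = a3 31 70 fe

[0] 0x22->0x04 len=4 : 70 a3 9c 39
[1] 0x1d->0x13 len=5 : 6d fe 60 f5 31
[2] 0x28->0x09 len=4 : e4 8a 8f 32
[3] 0x1f->0x0d len=8 : 60 f5 31 70 a3 9c 39 55
[4] 0x0e->0x27 len=3 : f5 31 70
query mem[0x11]=0xa3, mem[0x17]=0x31, mem[0x29]=0x70, mem[0x1e]=0xfe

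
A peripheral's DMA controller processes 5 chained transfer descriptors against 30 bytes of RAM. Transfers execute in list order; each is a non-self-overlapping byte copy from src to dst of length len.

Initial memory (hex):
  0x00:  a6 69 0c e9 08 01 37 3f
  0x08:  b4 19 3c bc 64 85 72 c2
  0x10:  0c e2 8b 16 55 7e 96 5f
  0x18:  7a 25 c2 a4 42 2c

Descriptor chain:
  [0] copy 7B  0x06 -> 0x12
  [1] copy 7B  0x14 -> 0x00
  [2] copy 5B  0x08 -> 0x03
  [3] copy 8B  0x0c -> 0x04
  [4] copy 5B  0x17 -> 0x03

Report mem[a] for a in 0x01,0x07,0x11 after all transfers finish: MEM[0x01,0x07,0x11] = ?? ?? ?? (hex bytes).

[0] 0x06->0x12 len=7 : 37 3f b4 19 3c bc 64
[1] 0x14->0x00 len=7 : b4 19 3c bc 64 25 c2
[2] 0x08->0x03 len=5 : b4 19 3c bc 64
[3] 0x0c->0x04 len=8 : 64 85 72 c2 0c e2 37 3f
[4] 0x17->0x03 len=5 : bc 64 25 c2 a4
query mem[0x01]=0x19, mem[0x07]=0xa4, mem[0x11]=0xe2

MEM[0x01,0x07,0x11] = 19 a4 e2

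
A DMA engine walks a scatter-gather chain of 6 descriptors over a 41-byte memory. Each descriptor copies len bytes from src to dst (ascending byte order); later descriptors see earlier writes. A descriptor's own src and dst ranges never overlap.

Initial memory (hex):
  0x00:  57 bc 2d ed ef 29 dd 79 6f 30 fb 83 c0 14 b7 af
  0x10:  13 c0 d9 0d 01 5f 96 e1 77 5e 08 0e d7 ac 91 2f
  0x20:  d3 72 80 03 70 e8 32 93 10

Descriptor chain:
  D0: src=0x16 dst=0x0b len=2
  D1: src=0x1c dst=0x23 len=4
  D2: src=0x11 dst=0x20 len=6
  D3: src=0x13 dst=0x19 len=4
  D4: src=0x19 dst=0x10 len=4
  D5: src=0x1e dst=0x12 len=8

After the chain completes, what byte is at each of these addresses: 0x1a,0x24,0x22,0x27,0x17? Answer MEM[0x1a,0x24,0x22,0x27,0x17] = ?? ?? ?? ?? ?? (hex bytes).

#0 dst[0x0b+2] := {0x96,0xe1}
#1 dst[0x23+4] := {0xd7,0xac,0x91,0x2f}
#2 dst[0x20+6] := {0xc0,0xd9,0x0d,0x01,0x5f,0x96}
#3 dst[0x19+4] := {0x0d,0x01,0x5f,0x96}
#4 dst[0x10+4] := {0x0d,0x01,0x5f,0x96}
#5 dst[0x12+8] := {0x91,0x2f,0xc0,0xd9,0x0d,0x01,0x5f,0x96}
query mem[0x1a]=0x01, mem[0x24]=0x5f, mem[0x22]=0x0d, mem[0x27]=0x93, mem[0x17]=0x01

MEM[0x1a,0x24,0x22,0x27,0x17] = 01 5f 0d 93 01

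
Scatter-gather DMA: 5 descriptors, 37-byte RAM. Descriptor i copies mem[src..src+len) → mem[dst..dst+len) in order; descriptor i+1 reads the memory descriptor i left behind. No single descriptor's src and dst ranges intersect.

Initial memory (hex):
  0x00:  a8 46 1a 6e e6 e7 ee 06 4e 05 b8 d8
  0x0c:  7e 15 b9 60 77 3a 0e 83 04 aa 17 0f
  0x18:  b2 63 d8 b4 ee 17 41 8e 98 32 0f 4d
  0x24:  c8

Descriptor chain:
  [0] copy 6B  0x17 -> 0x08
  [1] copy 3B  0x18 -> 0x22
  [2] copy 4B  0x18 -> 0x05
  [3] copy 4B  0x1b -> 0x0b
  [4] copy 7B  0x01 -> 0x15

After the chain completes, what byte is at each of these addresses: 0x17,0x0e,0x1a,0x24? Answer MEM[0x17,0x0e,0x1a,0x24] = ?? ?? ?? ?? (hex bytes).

MEM[0x17,0x0e,0x1a,0x24] = 6e 41 63 d8

[0] 0x17->0x08 len=6 : 0f b2 63 d8 b4 ee
[1] 0x18->0x22 len=3 : b2 63 d8
[2] 0x18->0x05 len=4 : b2 63 d8 b4
[3] 0x1b->0x0b len=4 : b4 ee 17 41
[4] 0x01->0x15 len=7 : 46 1a 6e e6 b2 63 d8
query mem[0x17]=0x6e, mem[0x0e]=0x41, mem[0x1a]=0x63, mem[0x24]=0xd8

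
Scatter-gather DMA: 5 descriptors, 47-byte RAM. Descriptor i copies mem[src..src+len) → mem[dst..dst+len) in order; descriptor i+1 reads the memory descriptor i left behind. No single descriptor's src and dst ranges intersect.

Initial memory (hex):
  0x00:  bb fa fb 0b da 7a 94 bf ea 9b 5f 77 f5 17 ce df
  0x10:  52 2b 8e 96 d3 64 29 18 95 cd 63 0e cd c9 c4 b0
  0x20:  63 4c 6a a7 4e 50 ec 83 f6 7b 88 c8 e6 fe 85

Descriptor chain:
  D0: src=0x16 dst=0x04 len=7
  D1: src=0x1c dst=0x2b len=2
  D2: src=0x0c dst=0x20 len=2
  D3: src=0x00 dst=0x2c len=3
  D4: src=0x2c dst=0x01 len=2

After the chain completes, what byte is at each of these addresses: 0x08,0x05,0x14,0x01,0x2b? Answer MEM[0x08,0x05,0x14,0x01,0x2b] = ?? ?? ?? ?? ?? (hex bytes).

D0: mem[0x04..0x0a] <- [29 18 95 cd 63 0e cd]
D1: mem[0x2b..0x2c] <- [cd c9]
D2: mem[0x20..0x21] <- [f5 17]
D3: mem[0x2c..0x2e] <- [bb fa fb]
D4: mem[0x01..0x02] <- [bb fa]
query mem[0x08]=0x63, mem[0x05]=0x18, mem[0x14]=0xd3, mem[0x01]=0xbb, mem[0x2b]=0xcd

MEM[0x08,0x05,0x14,0x01,0x2b] = 63 18 d3 bb cd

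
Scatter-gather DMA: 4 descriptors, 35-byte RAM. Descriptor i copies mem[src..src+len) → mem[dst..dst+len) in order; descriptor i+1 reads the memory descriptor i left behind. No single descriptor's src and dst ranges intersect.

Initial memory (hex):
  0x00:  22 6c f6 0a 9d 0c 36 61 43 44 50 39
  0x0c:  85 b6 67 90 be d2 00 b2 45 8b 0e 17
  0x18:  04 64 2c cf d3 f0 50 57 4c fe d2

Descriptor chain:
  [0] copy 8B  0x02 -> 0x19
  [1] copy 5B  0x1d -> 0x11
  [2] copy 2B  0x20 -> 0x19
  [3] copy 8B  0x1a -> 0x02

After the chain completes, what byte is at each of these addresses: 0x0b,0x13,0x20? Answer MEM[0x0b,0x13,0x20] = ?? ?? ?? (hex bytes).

MEM[0x0b,0x13,0x20] = 39 43 44

D0: mem[0x19..0x20] <- [f6 0a 9d 0c 36 61 43 44]
D1: mem[0x11..0x15] <- [36 61 43 44 fe]
D2: mem[0x19..0x1a] <- [44 fe]
D3: mem[0x02..0x09] <- [fe 9d 0c 36 61 43 44 fe]
query mem[0x0b]=0x39, mem[0x13]=0x43, mem[0x20]=0x44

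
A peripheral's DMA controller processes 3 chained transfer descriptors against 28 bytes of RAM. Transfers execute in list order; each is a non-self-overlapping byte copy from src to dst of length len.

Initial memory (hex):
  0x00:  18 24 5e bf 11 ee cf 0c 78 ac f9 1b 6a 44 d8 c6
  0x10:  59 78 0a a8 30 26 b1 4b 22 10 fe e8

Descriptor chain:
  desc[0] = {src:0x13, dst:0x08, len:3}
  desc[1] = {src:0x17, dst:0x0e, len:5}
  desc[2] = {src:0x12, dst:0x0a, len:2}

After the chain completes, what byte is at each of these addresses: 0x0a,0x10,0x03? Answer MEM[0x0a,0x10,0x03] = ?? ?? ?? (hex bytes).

MEM[0x0a,0x10,0x03] = e8 10 bf

[0] 0x13->0x08 len=3 : a8 30 26
[1] 0x17->0x0e len=5 : 4b 22 10 fe e8
[2] 0x12->0x0a len=2 : e8 a8
query mem[0x0a]=0xe8, mem[0x10]=0x10, mem[0x03]=0xbf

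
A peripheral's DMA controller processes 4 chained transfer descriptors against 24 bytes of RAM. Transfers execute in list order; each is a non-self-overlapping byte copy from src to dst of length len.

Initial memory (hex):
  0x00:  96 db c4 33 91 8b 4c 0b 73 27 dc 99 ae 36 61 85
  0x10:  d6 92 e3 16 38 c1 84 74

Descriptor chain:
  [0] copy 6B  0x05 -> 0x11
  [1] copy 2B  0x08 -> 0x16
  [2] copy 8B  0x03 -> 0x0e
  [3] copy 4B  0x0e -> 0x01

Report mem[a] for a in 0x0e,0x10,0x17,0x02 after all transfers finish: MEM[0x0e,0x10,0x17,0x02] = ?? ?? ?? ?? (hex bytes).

#0 dst[0x11+6] := {0x8b,0x4c,0x0b,0x73,0x27,0xdc}
#1 dst[0x16+2] := {0x73,0x27}
#2 dst[0x0e+8] := {0x33,0x91,0x8b,0x4c,0x0b,0x73,0x27,0xdc}
#3 dst[0x01+4] := {0x33,0x91,0x8b,0x4c}
query mem[0x0e]=0x33, mem[0x10]=0x8b, mem[0x17]=0x27, mem[0x02]=0x91

MEM[0x0e,0x10,0x17,0x02] = 33 8b 27 91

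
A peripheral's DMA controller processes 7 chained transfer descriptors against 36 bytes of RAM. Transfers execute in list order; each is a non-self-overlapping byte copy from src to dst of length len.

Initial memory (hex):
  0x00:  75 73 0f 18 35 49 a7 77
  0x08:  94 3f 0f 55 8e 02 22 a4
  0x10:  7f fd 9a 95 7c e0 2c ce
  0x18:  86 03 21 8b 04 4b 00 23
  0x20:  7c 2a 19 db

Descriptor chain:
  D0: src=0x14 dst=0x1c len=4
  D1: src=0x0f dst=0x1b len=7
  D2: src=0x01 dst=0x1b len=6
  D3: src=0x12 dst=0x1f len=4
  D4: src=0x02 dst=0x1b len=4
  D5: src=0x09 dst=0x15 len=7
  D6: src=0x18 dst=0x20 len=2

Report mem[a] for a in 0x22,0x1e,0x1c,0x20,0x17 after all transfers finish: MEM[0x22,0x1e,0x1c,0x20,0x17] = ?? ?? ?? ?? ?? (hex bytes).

#0 dst[0x1c+4] := {0x7c,0xe0,0x2c,0xce}
#1 dst[0x1b+7] := {0xa4,0x7f,0xfd,0x9a,0x95,0x7c,0xe0}
#2 dst[0x1b+6] := {0x73,0x0f,0x18,0x35,0x49,0xa7}
#3 dst[0x1f+4] := {0x9a,0x95,0x7c,0xe0}
#4 dst[0x1b+4] := {0x0f,0x18,0x35,0x49}
#5 dst[0x15+7] := {0x3f,0x0f,0x55,0x8e,0x02,0x22,0xa4}
#6 dst[0x20+2] := {0x8e,0x02}
query mem[0x22]=0xe0, mem[0x1e]=0x49, mem[0x1c]=0x18, mem[0x20]=0x8e, mem[0x17]=0x55

MEM[0x22,0x1e,0x1c,0x20,0x17] = e0 49 18 8e 55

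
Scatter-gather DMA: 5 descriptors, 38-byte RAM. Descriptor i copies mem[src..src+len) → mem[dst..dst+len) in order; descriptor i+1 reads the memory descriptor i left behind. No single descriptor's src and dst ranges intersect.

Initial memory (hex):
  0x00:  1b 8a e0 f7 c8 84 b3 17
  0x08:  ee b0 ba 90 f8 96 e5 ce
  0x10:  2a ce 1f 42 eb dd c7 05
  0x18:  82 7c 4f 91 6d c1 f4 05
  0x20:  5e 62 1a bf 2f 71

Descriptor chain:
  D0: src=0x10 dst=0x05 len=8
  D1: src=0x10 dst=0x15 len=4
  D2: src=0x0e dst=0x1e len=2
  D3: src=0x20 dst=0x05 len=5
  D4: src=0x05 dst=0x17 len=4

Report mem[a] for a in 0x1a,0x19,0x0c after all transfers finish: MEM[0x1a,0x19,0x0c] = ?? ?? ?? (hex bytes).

D0: mem[0x05..0x0c] <- [2a ce 1f 42 eb dd c7 05]
D1: mem[0x15..0x18] <- [2a ce 1f 42]
D2: mem[0x1e..0x1f] <- [e5 ce]
D3: mem[0x05..0x09] <- [5e 62 1a bf 2f]
D4: mem[0x17..0x1a] <- [5e 62 1a bf]
query mem[0x1a]=0xbf, mem[0x19]=0x1a, mem[0x0c]=0x05

MEM[0x1a,0x19,0x0c] = bf 1a 05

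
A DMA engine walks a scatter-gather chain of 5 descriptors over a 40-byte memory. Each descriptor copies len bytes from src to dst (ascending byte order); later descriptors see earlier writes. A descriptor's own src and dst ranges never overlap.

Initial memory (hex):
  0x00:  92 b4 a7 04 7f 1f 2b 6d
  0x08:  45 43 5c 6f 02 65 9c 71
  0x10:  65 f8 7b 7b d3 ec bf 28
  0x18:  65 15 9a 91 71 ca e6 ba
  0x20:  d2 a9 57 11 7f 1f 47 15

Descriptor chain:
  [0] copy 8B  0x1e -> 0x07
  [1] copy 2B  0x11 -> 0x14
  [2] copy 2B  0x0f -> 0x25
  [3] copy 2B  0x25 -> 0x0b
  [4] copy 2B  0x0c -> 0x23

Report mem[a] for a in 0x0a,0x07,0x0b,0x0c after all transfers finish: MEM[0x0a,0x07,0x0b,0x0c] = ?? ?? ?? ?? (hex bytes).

MEM[0x0a,0x07,0x0b,0x0c] = a9 e6 71 65

[0] 0x1e->0x07 len=8 : e6 ba d2 a9 57 11 7f 1f
[1] 0x11->0x14 len=2 : f8 7b
[2] 0x0f->0x25 len=2 : 71 65
[3] 0x25->0x0b len=2 : 71 65
[4] 0x0c->0x23 len=2 : 65 7f
query mem[0x0a]=0xa9, mem[0x07]=0xe6, mem[0x0b]=0x71, mem[0x0c]=0x65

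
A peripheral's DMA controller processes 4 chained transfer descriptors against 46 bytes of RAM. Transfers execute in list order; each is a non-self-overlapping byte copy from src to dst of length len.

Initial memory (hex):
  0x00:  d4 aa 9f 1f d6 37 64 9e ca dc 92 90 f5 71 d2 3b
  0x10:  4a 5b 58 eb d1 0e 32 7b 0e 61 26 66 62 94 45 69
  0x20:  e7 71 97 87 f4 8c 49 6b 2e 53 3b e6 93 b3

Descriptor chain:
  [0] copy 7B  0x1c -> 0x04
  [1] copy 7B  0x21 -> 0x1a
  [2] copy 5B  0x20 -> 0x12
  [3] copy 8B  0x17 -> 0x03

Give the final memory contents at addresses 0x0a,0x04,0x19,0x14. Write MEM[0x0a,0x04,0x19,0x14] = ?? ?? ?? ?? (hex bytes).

MEM[0x0a,0x04,0x19,0x14] = 8c 0e 61 97

[0] 0x1c->0x04 len=7 : 62 94 45 69 e7 71 97
[1] 0x21->0x1a len=7 : 71 97 87 f4 8c 49 6b
[2] 0x20->0x12 len=5 : 6b 71 97 87 f4
[3] 0x17->0x03 len=8 : 7b 0e 61 71 97 87 f4 8c
query mem[0x0a]=0x8c, mem[0x04]=0x0e, mem[0x19]=0x61, mem[0x14]=0x97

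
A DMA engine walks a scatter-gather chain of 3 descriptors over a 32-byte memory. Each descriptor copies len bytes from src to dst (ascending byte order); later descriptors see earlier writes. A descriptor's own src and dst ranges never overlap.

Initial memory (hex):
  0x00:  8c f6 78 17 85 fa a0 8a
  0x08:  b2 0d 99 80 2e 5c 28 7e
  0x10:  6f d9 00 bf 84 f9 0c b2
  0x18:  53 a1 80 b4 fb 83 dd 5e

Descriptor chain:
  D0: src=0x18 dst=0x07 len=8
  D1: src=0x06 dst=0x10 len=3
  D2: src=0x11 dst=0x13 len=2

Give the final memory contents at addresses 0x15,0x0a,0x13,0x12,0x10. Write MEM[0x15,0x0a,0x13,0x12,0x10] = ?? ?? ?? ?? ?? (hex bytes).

  after D0: wrote 8B at 0x07 = 53a180b4fb83dd5e
  after D1: wrote 3B at 0x10 = a053a1
  after D2: wrote 2B at 0x13 = 53a1
query mem[0x15]=0xf9, mem[0x0a]=0xb4, mem[0x13]=0x53, mem[0x12]=0xa1, mem[0x10]=0xa0

MEM[0x15,0x0a,0x13,0x12,0x10] = f9 b4 53 a1 a0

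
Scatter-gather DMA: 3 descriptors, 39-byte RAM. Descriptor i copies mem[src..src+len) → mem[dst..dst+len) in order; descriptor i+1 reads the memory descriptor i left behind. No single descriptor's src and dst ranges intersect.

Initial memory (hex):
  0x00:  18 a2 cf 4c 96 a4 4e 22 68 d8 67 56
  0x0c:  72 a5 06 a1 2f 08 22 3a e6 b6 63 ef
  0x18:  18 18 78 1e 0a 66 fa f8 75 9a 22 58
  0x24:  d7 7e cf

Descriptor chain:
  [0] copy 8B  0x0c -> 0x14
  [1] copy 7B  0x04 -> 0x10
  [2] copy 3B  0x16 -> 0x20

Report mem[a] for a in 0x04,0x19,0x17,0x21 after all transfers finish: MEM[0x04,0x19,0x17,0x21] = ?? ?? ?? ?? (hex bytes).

  after D0: wrote 8B at 0x14 = 72a506a12f08223a
  after D1: wrote 7B at 0x10 = 96a44e2268d867
  after D2: wrote 3B at 0x20 = 67a12f
query mem[0x04]=0x96, mem[0x19]=0x08, mem[0x17]=0xa1, mem[0x21]=0xa1

MEM[0x04,0x19,0x17,0x21] = 96 08 a1 a1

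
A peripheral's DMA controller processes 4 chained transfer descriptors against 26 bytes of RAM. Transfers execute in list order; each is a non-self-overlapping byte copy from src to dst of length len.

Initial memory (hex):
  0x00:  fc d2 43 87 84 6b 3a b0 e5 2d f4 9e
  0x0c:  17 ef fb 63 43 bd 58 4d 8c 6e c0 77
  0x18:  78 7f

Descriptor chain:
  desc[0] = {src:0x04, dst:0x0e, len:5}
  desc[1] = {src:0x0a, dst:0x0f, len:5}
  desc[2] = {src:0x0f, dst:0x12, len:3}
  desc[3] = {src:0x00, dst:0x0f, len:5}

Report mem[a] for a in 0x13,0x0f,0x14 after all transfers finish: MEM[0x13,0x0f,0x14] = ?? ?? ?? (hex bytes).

#0 dst[0x0e+5] := {0x84,0x6b,0x3a,0xb0,0xe5}
#1 dst[0x0f+5] := {0xf4,0x9e,0x17,0xef,0x84}
#2 dst[0x12+3] := {0xf4,0x9e,0x17}
#3 dst[0x0f+5] := {0xfc,0xd2,0x43,0x87,0x84}
query mem[0x13]=0x84, mem[0x0f]=0xfc, mem[0x14]=0x17

MEM[0x13,0x0f,0x14] = 84 fc 17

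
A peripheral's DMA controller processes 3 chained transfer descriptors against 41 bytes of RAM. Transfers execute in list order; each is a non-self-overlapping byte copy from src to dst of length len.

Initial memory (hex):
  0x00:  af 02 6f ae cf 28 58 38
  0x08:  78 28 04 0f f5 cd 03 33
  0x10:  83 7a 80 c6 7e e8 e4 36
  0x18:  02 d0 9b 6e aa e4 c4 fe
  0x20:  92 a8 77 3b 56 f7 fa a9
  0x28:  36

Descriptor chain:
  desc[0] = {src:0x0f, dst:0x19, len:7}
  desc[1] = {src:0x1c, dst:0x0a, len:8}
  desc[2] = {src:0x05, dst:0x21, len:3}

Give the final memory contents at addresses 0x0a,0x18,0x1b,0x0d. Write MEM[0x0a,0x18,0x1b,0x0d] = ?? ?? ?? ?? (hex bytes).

[0] 0x0f->0x19 len=7 : 33 83 7a 80 c6 7e e8
[1] 0x1c->0x0a len=8 : 80 c6 7e e8 92 a8 77 3b
[2] 0x05->0x21 len=3 : 28 58 38
query mem[0x0a]=0x80, mem[0x18]=0x02, mem[0x1b]=0x7a, mem[0x0d]=0xe8

MEM[0x0a,0x18,0x1b,0x0d] = 80 02 7a e8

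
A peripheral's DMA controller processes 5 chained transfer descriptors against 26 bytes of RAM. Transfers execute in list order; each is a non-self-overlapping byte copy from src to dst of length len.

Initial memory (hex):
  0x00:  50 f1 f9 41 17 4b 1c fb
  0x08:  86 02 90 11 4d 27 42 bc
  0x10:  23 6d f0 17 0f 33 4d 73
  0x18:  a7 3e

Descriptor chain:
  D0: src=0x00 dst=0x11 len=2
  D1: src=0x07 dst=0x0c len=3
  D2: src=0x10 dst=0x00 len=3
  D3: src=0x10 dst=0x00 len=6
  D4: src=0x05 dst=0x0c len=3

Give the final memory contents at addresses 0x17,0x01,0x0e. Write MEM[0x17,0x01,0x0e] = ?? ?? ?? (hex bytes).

  after D0: wrote 2B at 0x11 = 50f1
  after D1: wrote 3B at 0x0c = fb8602
  after D2: wrote 3B at 0x00 = 2350f1
  after D3: wrote 6B at 0x00 = 2350f1170f33
  after D4: wrote 3B at 0x0c = 331cfb
query mem[0x17]=0x73, mem[0x01]=0x50, mem[0x0e]=0xfb

MEM[0x17,0x01,0x0e] = 73 50 fb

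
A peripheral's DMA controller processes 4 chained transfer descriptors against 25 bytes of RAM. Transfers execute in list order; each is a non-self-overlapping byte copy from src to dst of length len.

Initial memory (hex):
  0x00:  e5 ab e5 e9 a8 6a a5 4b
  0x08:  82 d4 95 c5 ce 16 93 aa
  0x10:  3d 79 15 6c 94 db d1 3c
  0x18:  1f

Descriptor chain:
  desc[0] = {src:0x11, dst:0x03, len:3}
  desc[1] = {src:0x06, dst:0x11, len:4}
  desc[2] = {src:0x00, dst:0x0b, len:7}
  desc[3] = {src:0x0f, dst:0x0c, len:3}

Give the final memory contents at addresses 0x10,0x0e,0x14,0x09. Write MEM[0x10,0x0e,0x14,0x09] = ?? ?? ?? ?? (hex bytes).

MEM[0x10,0x0e,0x14,0x09] = 6c a5 d4 d4

D0: mem[0x03..0x05] <- [79 15 6c]
D1: mem[0x11..0x14] <- [a5 4b 82 d4]
D2: mem[0x0b..0x11] <- [e5 ab e5 79 15 6c a5]
D3: mem[0x0c..0x0e] <- [15 6c a5]
query mem[0x10]=0x6c, mem[0x0e]=0xa5, mem[0x14]=0xd4, mem[0x09]=0xd4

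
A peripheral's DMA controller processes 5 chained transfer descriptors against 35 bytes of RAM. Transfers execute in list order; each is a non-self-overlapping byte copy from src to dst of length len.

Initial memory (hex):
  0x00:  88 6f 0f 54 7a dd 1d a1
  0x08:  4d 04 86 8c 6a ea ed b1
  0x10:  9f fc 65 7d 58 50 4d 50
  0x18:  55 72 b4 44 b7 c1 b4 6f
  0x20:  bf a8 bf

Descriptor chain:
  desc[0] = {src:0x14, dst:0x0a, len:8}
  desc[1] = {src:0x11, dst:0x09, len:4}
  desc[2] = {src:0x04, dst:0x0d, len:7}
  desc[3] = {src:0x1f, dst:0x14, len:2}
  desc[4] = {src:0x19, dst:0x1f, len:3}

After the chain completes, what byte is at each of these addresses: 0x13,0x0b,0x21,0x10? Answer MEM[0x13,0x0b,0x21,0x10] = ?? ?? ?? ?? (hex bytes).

MEM[0x13,0x0b,0x21,0x10] = 65 7d 44 a1

  after D0: wrote 8B at 0x0a = 58504d505572b444
  after D1: wrote 4B at 0x09 = 44657d58
  after D2: wrote 7B at 0x0d = 7add1da14d4465
  after D3: wrote 2B at 0x14 = 6fbf
  after D4: wrote 3B at 0x1f = 72b444
query mem[0x13]=0x65, mem[0x0b]=0x7d, mem[0x21]=0x44, mem[0x10]=0xa1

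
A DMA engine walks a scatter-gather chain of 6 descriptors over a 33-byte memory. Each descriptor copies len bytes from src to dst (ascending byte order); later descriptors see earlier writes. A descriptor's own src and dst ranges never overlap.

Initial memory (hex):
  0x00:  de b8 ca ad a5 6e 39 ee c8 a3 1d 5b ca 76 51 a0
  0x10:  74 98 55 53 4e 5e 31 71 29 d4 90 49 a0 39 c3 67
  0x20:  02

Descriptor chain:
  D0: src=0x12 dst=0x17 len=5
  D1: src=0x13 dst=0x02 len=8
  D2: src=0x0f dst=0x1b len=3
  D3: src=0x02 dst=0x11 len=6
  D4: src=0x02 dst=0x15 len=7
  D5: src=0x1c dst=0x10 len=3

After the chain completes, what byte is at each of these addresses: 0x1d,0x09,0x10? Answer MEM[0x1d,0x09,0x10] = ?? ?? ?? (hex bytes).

D0: mem[0x17..0x1b] <- [55 53 4e 5e 31]
D1: mem[0x02..0x09] <- [53 4e 5e 31 55 53 4e 5e]
D2: mem[0x1b..0x1d] <- [a0 74 98]
D3: mem[0x11..0x16] <- [53 4e 5e 31 55 53]
D4: mem[0x15..0x1b] <- [53 4e 5e 31 55 53 4e]
D5: mem[0x10..0x12] <- [74 98 c3]
query mem[0x1d]=0x98, mem[0x09]=0x5e, mem[0x10]=0x74

MEM[0x1d,0x09,0x10] = 98 5e 74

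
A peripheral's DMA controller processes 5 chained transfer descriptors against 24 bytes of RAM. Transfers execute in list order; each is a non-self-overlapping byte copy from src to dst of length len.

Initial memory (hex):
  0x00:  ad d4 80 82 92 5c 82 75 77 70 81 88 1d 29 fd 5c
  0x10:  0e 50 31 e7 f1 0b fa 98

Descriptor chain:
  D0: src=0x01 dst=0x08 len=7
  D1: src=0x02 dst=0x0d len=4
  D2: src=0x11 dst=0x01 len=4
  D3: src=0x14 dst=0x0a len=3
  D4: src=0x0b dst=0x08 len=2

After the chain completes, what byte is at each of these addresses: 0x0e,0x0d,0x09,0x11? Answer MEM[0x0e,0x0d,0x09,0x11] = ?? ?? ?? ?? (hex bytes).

MEM[0x0e,0x0d,0x09,0x11] = 82 80 fa 50

  after D0: wrote 7B at 0x08 = d48082925c8275
  after D1: wrote 4B at 0x0d = 8082925c
  after D2: wrote 4B at 0x01 = 5031e7f1
  after D3: wrote 3B at 0x0a = f10bfa
  after D4: wrote 2B at 0x08 = 0bfa
query mem[0x0e]=0x82, mem[0x0d]=0x80, mem[0x09]=0xfa, mem[0x11]=0x50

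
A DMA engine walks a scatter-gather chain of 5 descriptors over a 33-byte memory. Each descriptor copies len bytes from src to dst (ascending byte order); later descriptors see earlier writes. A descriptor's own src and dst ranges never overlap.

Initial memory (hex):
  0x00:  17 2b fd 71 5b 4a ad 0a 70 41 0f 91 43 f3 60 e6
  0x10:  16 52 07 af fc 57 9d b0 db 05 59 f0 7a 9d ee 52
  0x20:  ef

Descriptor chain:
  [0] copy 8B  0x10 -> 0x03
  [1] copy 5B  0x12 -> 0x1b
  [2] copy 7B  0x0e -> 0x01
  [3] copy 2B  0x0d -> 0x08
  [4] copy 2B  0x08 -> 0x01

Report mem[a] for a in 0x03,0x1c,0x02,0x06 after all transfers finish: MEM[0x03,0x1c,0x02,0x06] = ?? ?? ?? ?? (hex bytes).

MEM[0x03,0x1c,0x02,0x06] = 16 af 60 af

[0] 0x10->0x03 len=8 : 16 52 07 af fc 57 9d b0
[1] 0x12->0x1b len=5 : 07 af fc 57 9d
[2] 0x0e->0x01 len=7 : 60 e6 16 52 07 af fc
[3] 0x0d->0x08 len=2 : f3 60
[4] 0x08->0x01 len=2 : f3 60
query mem[0x03]=0x16, mem[0x1c]=0xaf, mem[0x02]=0x60, mem[0x06]=0xaf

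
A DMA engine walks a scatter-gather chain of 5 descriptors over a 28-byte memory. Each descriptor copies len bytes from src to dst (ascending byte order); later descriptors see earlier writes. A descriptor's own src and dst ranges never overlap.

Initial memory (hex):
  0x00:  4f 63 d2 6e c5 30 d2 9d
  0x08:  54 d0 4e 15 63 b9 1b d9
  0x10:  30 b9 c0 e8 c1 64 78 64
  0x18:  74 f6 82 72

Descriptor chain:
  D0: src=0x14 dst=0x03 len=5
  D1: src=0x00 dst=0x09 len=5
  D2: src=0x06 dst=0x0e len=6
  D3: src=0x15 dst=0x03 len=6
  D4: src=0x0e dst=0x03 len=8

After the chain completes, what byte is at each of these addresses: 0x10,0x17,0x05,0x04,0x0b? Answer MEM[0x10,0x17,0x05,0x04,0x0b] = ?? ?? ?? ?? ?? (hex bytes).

MEM[0x10,0x17,0x05,0x04,0x0b] = 54 64 54 74 d2

[0] 0x14->0x03 len=5 : c1 64 78 64 74
[1] 0x00->0x09 len=5 : 4f 63 d2 c1 64
[2] 0x06->0x0e len=6 : 64 74 54 4f 63 d2
[3] 0x15->0x03 len=6 : 64 78 64 74 f6 82
[4] 0x0e->0x03 len=8 : 64 74 54 4f 63 d2 c1 64
query mem[0x10]=0x54, mem[0x17]=0x64, mem[0x05]=0x54, mem[0x04]=0x74, mem[0x0b]=0xd2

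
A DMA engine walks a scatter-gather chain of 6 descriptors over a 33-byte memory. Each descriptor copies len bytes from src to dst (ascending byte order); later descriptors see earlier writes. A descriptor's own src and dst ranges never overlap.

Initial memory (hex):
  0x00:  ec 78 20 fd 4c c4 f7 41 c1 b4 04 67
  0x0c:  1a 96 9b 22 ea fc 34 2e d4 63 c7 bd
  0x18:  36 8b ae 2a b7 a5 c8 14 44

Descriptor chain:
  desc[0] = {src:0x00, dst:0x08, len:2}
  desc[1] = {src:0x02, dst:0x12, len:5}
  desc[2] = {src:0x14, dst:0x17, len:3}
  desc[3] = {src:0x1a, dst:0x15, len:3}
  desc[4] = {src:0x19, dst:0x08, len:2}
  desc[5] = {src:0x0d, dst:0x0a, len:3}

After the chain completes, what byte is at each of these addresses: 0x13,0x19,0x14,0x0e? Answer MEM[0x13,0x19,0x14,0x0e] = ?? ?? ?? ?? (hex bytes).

  after D0: wrote 2B at 0x08 = ec78
  after D1: wrote 5B at 0x12 = 20fd4cc4f7
  after D2: wrote 3B at 0x17 = 4cc4f7
  after D3: wrote 3B at 0x15 = ae2ab7
  after D4: wrote 2B at 0x08 = f7ae
  after D5: wrote 3B at 0x0a = 969b22
query mem[0x13]=0xfd, mem[0x19]=0xf7, mem[0x14]=0x4c, mem[0x0e]=0x9b

MEM[0x13,0x19,0x14,0x0e] = fd f7 4c 9b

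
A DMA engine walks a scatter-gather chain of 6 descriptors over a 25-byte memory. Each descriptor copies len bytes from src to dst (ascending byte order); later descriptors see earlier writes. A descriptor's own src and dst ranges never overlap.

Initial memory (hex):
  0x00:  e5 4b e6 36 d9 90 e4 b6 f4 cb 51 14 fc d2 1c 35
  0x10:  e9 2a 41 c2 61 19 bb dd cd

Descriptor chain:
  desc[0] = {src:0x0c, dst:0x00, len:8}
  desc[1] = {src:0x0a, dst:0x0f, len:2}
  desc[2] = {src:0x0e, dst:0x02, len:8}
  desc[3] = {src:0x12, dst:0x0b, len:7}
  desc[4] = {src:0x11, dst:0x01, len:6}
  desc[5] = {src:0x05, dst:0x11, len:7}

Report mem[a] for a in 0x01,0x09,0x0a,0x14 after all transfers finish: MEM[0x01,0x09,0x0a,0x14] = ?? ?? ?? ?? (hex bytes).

MEM[0x01,0x09,0x0a,0x14] = cd 19 51 61

D0: mem[0x00..0x07] <- [fc d2 1c 35 e9 2a 41 c2]
D1: mem[0x0f..0x10] <- [51 14]
D2: mem[0x02..0x09] <- [1c 51 14 2a 41 c2 61 19]
D3: mem[0x0b..0x11] <- [41 c2 61 19 bb dd cd]
D4: mem[0x01..0x06] <- [cd 41 c2 61 19 bb]
D5: mem[0x11..0x17] <- [19 bb c2 61 19 51 41]
query mem[0x01]=0xcd, mem[0x09]=0x19, mem[0x0a]=0x51, mem[0x14]=0x61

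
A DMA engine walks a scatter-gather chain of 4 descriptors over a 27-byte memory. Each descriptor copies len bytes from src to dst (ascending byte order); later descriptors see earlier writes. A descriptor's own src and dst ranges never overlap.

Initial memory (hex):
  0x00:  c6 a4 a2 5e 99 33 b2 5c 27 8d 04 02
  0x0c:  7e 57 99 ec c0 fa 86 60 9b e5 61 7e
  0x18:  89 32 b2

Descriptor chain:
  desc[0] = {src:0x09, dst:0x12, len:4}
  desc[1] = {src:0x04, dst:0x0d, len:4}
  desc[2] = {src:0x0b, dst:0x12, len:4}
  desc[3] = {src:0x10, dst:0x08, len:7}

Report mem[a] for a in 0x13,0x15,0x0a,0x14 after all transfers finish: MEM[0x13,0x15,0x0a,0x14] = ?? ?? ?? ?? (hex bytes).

  after D0: wrote 4B at 0x12 = 8d04027e
  after D1: wrote 4B at 0x0d = 9933b25c
  after D2: wrote 4B at 0x12 = 027e9933
  after D3: wrote 7B at 0x08 = 5cfa027e993361
query mem[0x13]=0x7e, mem[0x15]=0x33, mem[0x0a]=0x02, mem[0x14]=0x99

MEM[0x13,0x15,0x0a,0x14] = 7e 33 02 99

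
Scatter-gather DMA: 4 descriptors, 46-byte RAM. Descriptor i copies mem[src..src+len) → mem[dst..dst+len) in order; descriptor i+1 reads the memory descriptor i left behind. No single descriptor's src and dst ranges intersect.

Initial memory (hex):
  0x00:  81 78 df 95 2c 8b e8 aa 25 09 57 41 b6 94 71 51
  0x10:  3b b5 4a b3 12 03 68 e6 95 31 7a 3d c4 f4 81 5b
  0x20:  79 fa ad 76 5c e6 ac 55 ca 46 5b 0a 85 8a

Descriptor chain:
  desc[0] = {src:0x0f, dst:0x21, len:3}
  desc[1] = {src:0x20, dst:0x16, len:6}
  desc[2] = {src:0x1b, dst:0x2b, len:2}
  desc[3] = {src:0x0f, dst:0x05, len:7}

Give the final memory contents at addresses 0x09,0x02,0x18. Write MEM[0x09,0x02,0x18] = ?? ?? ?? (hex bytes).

  after D0: wrote 3B at 0x21 = 513bb5
  after D1: wrote 6B at 0x16 = 79513bb55ce6
  after D2: wrote 2B at 0x2b = e6c4
  after D3: wrote 7B at 0x05 = 513bb54ab31203
query mem[0x09]=0xb3, mem[0x02]=0xdf, mem[0x18]=0x3b

MEM[0x09,0x02,0x18] = b3 df 3b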